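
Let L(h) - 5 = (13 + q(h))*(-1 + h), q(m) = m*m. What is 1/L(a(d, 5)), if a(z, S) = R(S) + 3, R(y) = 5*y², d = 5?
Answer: 1/2082424 ≈ 4.8021e-7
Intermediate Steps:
q(m) = m²
a(z, S) = 3 + 5*S² (a(z, S) = 5*S² + 3 = 3 + 5*S²)
L(h) = 5 + (-1 + h)*(13 + h²) (L(h) = 5 + (13 + h²)*(-1 + h) = 5 + (-1 + h)*(13 + h²))
1/L(a(d, 5)) = 1/(-8 + (3 + 5*5²)³ - (3 + 5*5²)² + 13*(3 + 5*5²)) = 1/(-8 + (3 + 5*25)³ - (3 + 5*25)² + 13*(3 + 5*25)) = 1/(-8 + (3 + 125)³ - (3 + 125)² + 13*(3 + 125)) = 1/(-8 + 128³ - 1*128² + 13*128) = 1/(-8 + 2097152 - 1*16384 + 1664) = 1/(-8 + 2097152 - 16384 + 1664) = 1/2082424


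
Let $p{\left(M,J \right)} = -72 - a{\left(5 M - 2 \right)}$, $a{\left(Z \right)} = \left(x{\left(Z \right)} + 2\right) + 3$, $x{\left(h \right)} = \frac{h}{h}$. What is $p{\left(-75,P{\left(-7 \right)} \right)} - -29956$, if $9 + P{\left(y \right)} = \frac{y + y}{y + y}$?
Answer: $29878$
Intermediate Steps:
$x{\left(h \right)} = 1$
$P{\left(y \right)} = -8$ ($P{\left(y \right)} = -9 + \frac{y + y}{y + y} = -9 + \frac{2 y}{2 y} = -9 + 2 y \frac{1}{2 y} = -9 + 1 = -8$)
$a{\left(Z \right)} = 6$ ($a{\left(Z \right)} = \left(1 + 2\right) + 3 = 3 + 3 = 6$)
$p{\left(M,J \right)} = -78$ ($p{\left(M,J \right)} = -72 - 6 = -78$)
$p{\left(-75,P{\left(-7 \right)} \right)} - -29956 = -78 - -29956 = -78 + 29956 = 29878$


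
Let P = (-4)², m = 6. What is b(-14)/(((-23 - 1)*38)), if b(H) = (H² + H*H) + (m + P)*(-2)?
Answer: -29/76 ≈ -0.38158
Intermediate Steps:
P = 16
b(H) = -44 + 2*H² (b(H) = (H² + H*H) + (6 + 16)*(-2) = (H² + H²) + 22*(-2) = 2*H² - 44 = -44 + 2*H²)
b(-14)/(((-23 - 1)*38)) = (-44 + 2*(-14)²)/(((-23 - 1)*38)) = (-44 + 2*196)/((-24*38)) = (-44 + 392)/(-912) = 348*(-1/912) = -29/76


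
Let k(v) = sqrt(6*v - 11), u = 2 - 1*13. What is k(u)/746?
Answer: I*sqrt(77)/746 ≈ 0.011763*I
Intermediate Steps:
u = -11 (u = 2 - 13 = -11)
k(v) = sqrt(-11 + 6*v)
k(u)/746 = sqrt(-11 + 6*(-11))/746 = sqrt(-11 - 66)*(1/746) = sqrt(-77)*(1/746) = (I*sqrt(77))*(1/746) = I*sqrt(77)/746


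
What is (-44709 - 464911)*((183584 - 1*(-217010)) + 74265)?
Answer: -241997643580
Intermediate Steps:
(-44709 - 464911)*((183584 - 1*(-217010)) + 74265) = -509620*((183584 + 217010) + 74265) = -509620*(400594 + 74265) = -509620*474859 = -241997643580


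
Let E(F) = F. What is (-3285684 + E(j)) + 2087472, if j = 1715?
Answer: -1196497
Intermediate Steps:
(-3285684 + E(j)) + 2087472 = (-3285684 + 1715) + 2087472 = -3283969 + 2087472 = -1196497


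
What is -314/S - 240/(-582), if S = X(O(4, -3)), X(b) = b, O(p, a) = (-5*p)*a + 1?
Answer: -28018/5917 ≈ -4.7352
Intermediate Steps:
O(p, a) = 1 - 5*a*p (O(p, a) = -5*a*p + 1 = 1 - 5*a*p)
S = 61 (S = 1 - 5*(-3)*4 = 1 + 60 = 61)
-314/S - 240/(-582) = -314/61 - 240/(-582) = -314*1/61 - 240*(-1/582) = -314/61 + 40/97 = -28018/5917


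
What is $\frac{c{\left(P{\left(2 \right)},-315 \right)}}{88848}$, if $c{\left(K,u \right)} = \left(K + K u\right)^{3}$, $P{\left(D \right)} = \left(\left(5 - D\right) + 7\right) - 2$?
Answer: $- \frac{990692608}{5553} \approx -1.7841 \cdot 10^{5}$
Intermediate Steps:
$P{\left(D \right)} = 10 - D$ ($P{\left(D \right)} = \left(12 - D\right) - 2 = 10 - D$)
$\frac{c{\left(P{\left(2 \right)},-315 \right)}}{88848} = \frac{\left(10 - 2\right)^{3} \left(1 - 315\right)^{3}}{88848} = \left(10 - 2\right)^{3} \left(-314\right)^{3} \cdot \frac{1}{88848} = 8^{3} \left(-30959144\right) \frac{1}{88848} = 512 \left(-30959144\right) \frac{1}{88848} = \left(-15851081728\right) \frac{1}{88848} = - \frac{990692608}{5553}$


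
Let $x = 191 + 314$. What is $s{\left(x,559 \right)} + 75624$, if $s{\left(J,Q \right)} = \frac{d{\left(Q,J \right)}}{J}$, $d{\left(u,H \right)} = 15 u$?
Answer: $\frac{7639701}{101} \approx 75641.0$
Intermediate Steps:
$x = 505$
$s{\left(J,Q \right)} = \frac{15 Q}{J}$
$s{\left(x,559 \right)} + 75624 = 15 \cdot 559 \cdot \frac{1}{505} + 75624 = \frac{1677}{101} + 75624 = \frac{7639701}{101}$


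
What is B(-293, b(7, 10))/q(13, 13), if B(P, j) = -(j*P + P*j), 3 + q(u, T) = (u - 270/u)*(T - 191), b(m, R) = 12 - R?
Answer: 15236/17939 ≈ 0.84932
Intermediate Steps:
q(u, T) = -3 + (-191 + T)*(u - 270/u) (q(u, T) = -3 + (u - 270/u)*(T - 191) = -3 + (u - 270/u)*(-191 + T) = -3 + (-191 + T)*(u - 270/u))
B(P, j) = -2*P*j (B(P, j) = -(P*j + P*j) = -2*P*j)
B(-293, b(7, 10))/q(13, 13) = (-2*(-293)*(12 - 1*10))/(((51570 - 270*13 - 1*13*(3 + 191*13 - 1*13*13))/13)) = (-2*(-293)*(12 - 10))/(((51570 - 3510 - 1*13*(3 + 2483 - 169))/13)) = (-2*(-293)*2)/(((51570 - 3510 - 1*13*2317)/13)) = 1172/(((51570 - 3510 - 30121)/13)) = 1172/(((1/13)*17939)) = 1172/(17939/13) = 1172*(13/17939) = 15236/17939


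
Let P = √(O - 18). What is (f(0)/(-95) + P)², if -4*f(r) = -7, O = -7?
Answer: (7 - 1900*I)²/144400 ≈ -25.0 - 0.18421*I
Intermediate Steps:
f(r) = 7/4 (f(r) = -¼*(-7) = 7/4)
P = 5*I (P = √(-7 - 18) = √(-25) = 5*I ≈ 5.0*I)
(f(0)/(-95) + P)² = ((7/4)/(-95) + 5*I)² = ((7/4)*(-1/95) + 5*I)² = (-7/380 + 5*I)²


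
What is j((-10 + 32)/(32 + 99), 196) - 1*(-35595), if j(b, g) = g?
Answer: 35791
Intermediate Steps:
j((-10 + 32)/(32 + 99), 196) - 1*(-35595) = 196 - 1*(-35595) = 196 + 35595 = 35791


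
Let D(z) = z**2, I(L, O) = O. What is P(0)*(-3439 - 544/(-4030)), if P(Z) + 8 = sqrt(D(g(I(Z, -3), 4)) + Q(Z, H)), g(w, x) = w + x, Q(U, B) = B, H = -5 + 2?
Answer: 55434504/2015 - 6929313*I*sqrt(2)/2015 ≈ 27511.0 - 4863.3*I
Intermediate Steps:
H = -3
P(Z) = -8 + I*sqrt(2) (P(Z) = -8 + sqrt((-3 + 4)**2 - 3) = -8 + sqrt(1**2 - 3) = -8 + sqrt(1 - 3) = -8 + sqrt(-2) = -8 + I*sqrt(2))
P(0)*(-3439 - 544/(-4030)) = (-8 + I*sqrt(2))*(-3439 - 544/(-4030)) = (-8 + I*sqrt(2))*(-3439 - 544*(-1)/4030) = (-8 + I*sqrt(2))*(-3439 - 1*(-272/2015)) = (-8 + I*sqrt(2))*(-3439 + 272/2015) = (-8 + I*sqrt(2))*(-6929313/2015) = 55434504/2015 - 6929313*I*sqrt(2)/2015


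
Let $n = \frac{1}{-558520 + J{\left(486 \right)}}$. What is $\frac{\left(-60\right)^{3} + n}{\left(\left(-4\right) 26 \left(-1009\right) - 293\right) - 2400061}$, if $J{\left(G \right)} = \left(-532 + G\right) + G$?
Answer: $\frac{120545280001}{1281026877440} \approx 0.0941$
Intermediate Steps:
$J{\left(G \right)} = -532 + 2 G$
$n = - \frac{1}{558080}$ ($n = \frac{1}{-558520 + \left(-532 + 2 \cdot 486\right)} = \frac{1}{-558520 + \left(-532 + 972\right)} = \frac{1}{-558520 + 440} = \frac{1}{-558080} = - \frac{1}{558080} \approx -1.7919 \cdot 10^{-6}$)
$\frac{\left(-60\right)^{3} + n}{\left(\left(-4\right) 26 \left(-1009\right) - 293\right) - 2400061} = \frac{\left(-60\right)^{3} - \frac{1}{558080}}{\left(\left(-4\right) 26 \left(-1009\right) - 293\right) - 2400061} = \frac{-216000 - \frac{1}{558080}}{\left(\left(-104\right) \left(-1009\right) - 293\right) - 2400061} = - \frac{120545280001}{558080 \left(\left(104936 - 293\right) - 2400061\right)} = - \frac{120545280001}{558080 \left(104643 - 2400061\right)} = - \frac{120545280001}{558080 \left(-2295418\right)} = \left(- \frac{120545280001}{558080}\right) \left(- \frac{1}{2295418}\right) = \frac{120545280001}{1281026877440}$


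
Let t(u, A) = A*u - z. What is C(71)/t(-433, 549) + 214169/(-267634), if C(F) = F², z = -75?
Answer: -13061173123/15900269757 ≈ -0.82144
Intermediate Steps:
t(u, A) = 75 + A*u (t(u, A) = A*u - 1*(-75) = A*u + 75 = 75 + A*u)
C(71)/t(-433, 549) + 214169/(-267634) = 71²/(75 + 549*(-433)) + 214169/(-267634) = 5041/(75 - 237717) + 214169*(-1/267634) = 5041/(-237642) - 214169/267634 = 5041*(-1/237642) - 214169/267634 = -5041/237642 - 214169/267634 = -13061173123/15900269757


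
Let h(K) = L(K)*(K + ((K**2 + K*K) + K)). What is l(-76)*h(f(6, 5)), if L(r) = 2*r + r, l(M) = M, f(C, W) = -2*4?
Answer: 204288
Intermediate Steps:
f(C, W) = -8
L(r) = 3*r
h(K) = 3*K*(2*K + 2*K**2) (h(K) = (3*K)*(K + ((K**2 + K*K) + K)) = (3*K)*(K + ((K**2 + K**2) + K)) = (3*K)*(K + (2*K**2 + K)) = (3*K)*(K + (K + 2*K**2)) = (3*K)*(2*K + 2*K**2) = 3*K*(2*K + 2*K**2))
l(-76)*h(f(6, 5)) = -456*(-8)**2*(1 - 8) = -456*64*(-7) = -76*(-2688) = 204288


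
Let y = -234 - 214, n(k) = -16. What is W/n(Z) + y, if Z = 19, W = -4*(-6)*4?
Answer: -454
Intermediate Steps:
W = 96 (W = 24*4 = 96)
y = -448
W/n(Z) + y = 96/(-16) - 448 = -1/16*96 - 448 = -6 - 448 = -454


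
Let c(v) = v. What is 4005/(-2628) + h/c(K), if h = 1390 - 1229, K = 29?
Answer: 34107/8468 ≈ 4.0277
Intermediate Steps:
h = 161
4005/(-2628) + h/c(K) = 4005/(-2628) + 161/29 = 4005*(-1/2628) + 161*(1/29) = -445/292 + 161/29 = 34107/8468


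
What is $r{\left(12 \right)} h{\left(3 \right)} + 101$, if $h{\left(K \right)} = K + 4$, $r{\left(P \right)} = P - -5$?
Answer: $220$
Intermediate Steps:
$r{\left(P \right)} = 5 + P$ ($r{\left(P \right)} = P + 5 = 5 + P$)
$h{\left(K \right)} = 4 + K$
$r{\left(12 \right)} h{\left(3 \right)} + 101 = \left(5 + 12\right) \left(4 + 3\right) + 101 = 17 \cdot 7 + 101 = 119 + 101 = 220$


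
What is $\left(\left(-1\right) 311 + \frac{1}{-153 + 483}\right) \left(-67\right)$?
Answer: $\frac{6876143}{330} \approx 20837.0$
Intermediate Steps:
$\left(\left(-1\right) 311 + \frac{1}{-153 + 483}\right) \left(-67\right) = \left(-311 + \frac{1}{330}\right) \left(-67\right) = \left(- \frac{102629}{330}\right) \left(-67\right) = \frac{6876143}{330}$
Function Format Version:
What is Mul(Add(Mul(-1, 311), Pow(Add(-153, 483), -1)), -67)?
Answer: Rational(6876143, 330) ≈ 20837.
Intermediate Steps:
Mul(Add(Mul(-1, 311), Pow(Add(-153, 483), -1)), -67) = Mul(Add(-311, Pow(330, -1)), -67) = Mul(Add(-311, Rational(1, 330)), -67) = Mul(Rational(-102629, 330), -67) = Rational(6876143, 330)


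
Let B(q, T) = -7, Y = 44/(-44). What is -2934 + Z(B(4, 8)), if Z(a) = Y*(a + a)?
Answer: -2920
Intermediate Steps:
Y = -1 (Y = 44*(-1/44) = -1)
Z(a) = -2*a (Z(a) = -(a + a) = -2*a)
-2934 + Z(B(4, 8)) = -2934 - 2*(-7) = -2934 + 14 = -2920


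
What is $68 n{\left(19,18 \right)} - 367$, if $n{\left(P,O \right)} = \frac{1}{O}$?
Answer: $- \frac{3269}{9} \approx -363.22$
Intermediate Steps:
$68 n{\left(19,18 \right)} - 367 = \frac{68}{18} - 367 = 68 \cdot \frac{1}{18} - 367 = \frac{34}{9} - 367 = - \frac{3269}{9}$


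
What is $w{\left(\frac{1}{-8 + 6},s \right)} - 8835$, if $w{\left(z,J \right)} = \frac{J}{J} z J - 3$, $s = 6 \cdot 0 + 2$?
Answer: $-8839$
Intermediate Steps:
$s = 2$ ($s = 0 + 2 = 2$)
$w{\left(z,J \right)} = -3 + J z$ ($w{\left(z,J \right)} = 1 z J - 3 = z J - 3 = J z - 3 = -3 + J z$)
$w{\left(\frac{1}{-8 + 6},s \right)} - 8835 = \left(-3 + \frac{2}{-8 + 6}\right) - 8835 = \left(-3 + \frac{2}{-2}\right) - 8835 = \left(-3 + 2 \left(- \frac{1}{2}\right)\right) - 8835 = \left(-3 - 1\right) - 8835 = -4 - 8835 = -8839$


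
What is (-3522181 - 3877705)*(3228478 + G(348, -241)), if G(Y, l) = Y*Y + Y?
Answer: -24789100107980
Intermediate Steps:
G(Y, l) = Y + Y**2 (G(Y, l) = Y**2 + Y = Y + Y**2)
(-3522181 - 3877705)*(3228478 + G(348, -241)) = (-3522181 - 3877705)*(3228478 + 348*(1 + 348)) = -7399886*(3228478 + 348*349) = -7399886*(3228478 + 121452) = -7399886*3349930 = -24789100107980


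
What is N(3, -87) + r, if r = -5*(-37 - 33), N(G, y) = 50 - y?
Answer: 487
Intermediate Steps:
r = 350 (r = -5*(-70) = 350)
N(3, -87) + r = (50 - 1*(-87)) + 350 = (50 + 87) + 350 = 137 + 350 = 487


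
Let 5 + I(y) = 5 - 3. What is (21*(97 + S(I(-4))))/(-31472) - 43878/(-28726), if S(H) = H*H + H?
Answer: 94199577/64576048 ≈ 1.4587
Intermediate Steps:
I(y) = -3 (I(y) = -5 + (5 - 3) = -5 + 2 = -3)
S(H) = H + H² (S(H) = H² + H = H + H²)
(21*(97 + S(I(-4))))/(-31472) - 43878/(-28726) = (21*(97 - 3*(1 - 3)))/(-31472) - 43878/(-28726) = (21*(97 - 3*(-2)))*(-1/31472) - 43878*(-1/28726) = (21*(97 + 6))*(-1/31472) + 21939/14363 = (21*103)*(-1/31472) + 21939/14363 = 2163*(-1/31472) + 21939/14363 = -309/4496 + 21939/14363 = 94199577/64576048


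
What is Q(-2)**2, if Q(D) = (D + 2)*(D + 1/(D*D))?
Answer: 0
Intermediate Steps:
Q(D) = (2 + D)*(D + D**(-2)) (Q(D) = (2 + D)*(D + 1/(D**2)) = (2 + D)*(D + D**(-2)))
Q(-2)**2 = ((2 - 2 + (-2)**3*(2 - 2))/(-2)**2)**2 = ((2 - 2 - 8*0)/4)**2 = ((2 - 2 + 0)/4)**2 = ((1/4)*0)**2 = 0**2 = 0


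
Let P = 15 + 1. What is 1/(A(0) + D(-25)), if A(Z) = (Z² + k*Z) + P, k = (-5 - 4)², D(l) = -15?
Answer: 1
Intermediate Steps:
k = 81 (k = (-9)² = 81)
P = 16
A(Z) = 16 + Z² + 81*Z (A(Z) = (Z² + 81*Z) + 16 = 16 + Z² + 81*Z)
1/(A(0) + D(-25)) = 1/((16 + 0² + 81*0) - 15) = 1/((16 + 0 + 0) - 15) = 1/(16 - 15) = 1/1 = 1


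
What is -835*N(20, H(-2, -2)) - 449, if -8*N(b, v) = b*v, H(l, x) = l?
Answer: -4624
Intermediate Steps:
N(b, v) = -b*v/8
-835*N(20, H(-2, -2)) - 449 = -(-835)*20*(-2)/8 - 449 = -835*5 - 449 = -4175 - 449 = -4624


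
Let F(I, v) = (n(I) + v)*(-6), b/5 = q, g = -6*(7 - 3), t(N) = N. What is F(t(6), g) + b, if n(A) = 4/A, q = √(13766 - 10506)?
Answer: 140 + 10*√815 ≈ 425.48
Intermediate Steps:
q = 2*√815 (q = √3260 = 2*√815 ≈ 57.096)
g = -24 (g = -6*4 = -24)
b = 10*√815 (b = 5*(2*√815) = 10*√815 ≈ 285.48)
F(I, v) = -24/I - 6*v (F(I, v) = (4/I + v)*(-6) = (v + 4/I)*(-6) = -24/I - 6*v)
F(t(6), g) + b = (-24/6 - 6*(-24)) + 10*√815 = (-24*⅙ + 144) + 10*√815 = (-4 + 144) + 10*√815 = 140 + 10*√815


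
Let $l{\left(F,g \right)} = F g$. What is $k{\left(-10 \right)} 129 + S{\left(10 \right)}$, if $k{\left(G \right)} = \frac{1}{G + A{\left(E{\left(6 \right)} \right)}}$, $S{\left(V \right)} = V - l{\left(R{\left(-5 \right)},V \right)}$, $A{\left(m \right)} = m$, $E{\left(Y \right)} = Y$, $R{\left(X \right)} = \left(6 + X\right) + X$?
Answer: $\frac{71}{4} \approx 17.75$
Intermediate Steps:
$R{\left(X \right)} = 6 + 2 X$
$S{\left(V \right)} = 5 V$ ($S{\left(V \right)} = V - \left(6 + 2 \left(-5\right)\right) V = V - \left(6 - 10\right) V = V - - 4 V = V + 4 V = 5 V$)
$k{\left(G \right)} = \frac{1}{6 + G}$ ($k{\left(G \right)} = \frac{1}{G + 6} = \frac{1}{6 + G}$)
$k{\left(-10 \right)} 129 + S{\left(10 \right)} = \frac{1}{6 - 10} \cdot 129 + 5 \cdot 10 = \frac{1}{-4} \cdot 129 + 50 = \left(- \frac{1}{4}\right) 129 + 50 = - \frac{129}{4} + 50 = \frac{71}{4}$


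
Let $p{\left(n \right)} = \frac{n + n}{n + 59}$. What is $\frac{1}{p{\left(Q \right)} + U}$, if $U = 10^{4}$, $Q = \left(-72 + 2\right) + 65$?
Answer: $\frac{27}{269995} \approx 0.0001$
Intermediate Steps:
$Q = -5$ ($Q = -70 + 65 = -5$)
$p{\left(n \right)} = \frac{2 n}{59 + n}$
$U = 10000$
$\frac{1}{p{\left(Q \right)} + U} = \frac{1}{2 \left(-5\right) \frac{1}{59 - 5} + 10000} = \frac{1}{2 \left(-5\right) \frac{1}{54} + 10000} = \frac{1}{- \frac{5}{27} + 10000} = \frac{1}{\frac{269995}{27}} = \frac{27}{269995}$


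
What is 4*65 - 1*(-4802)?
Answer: 5062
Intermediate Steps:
4*65 - 1*(-4802) = 260 + 4802 = 5062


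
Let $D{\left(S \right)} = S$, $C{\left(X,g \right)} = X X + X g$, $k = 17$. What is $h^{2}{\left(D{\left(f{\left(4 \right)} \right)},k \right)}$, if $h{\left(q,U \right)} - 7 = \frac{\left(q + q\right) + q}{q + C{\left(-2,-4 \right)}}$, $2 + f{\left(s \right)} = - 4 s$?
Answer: $256$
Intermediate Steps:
$f{\left(s \right)} = -2 - 4 s$
$C{\left(X,g \right)} = X^{2} + X g$
$h{\left(q,U \right)} = 7 + \frac{3 q}{12 + q}$ ($h{\left(q,U \right)} = 7 + \frac{\left(q + q\right) + q}{q - 2 \left(-2 - 4\right)} = 7 + \frac{2 q + q}{q - -12} = 7 + \frac{3 q}{q + 12} = 7 + \frac{3 q}{12 + q}$)
$h^{2}{\left(D{\left(f{\left(4 \right)} \right)},k \right)} = \left(\frac{2 \left(42 + 5 \left(-2 - 16\right)\right)}{12 - 18}\right)^{2} = \left(\frac{2 \left(42 + 5 \left(-18\right)\right)}{12 - 18}\right)^{2} = \left(\frac{2 \left(42 - 90\right)}{-6}\right)^{2} = \left(2 \left(- \frac{1}{6}\right) \left(-48\right)\right)^{2} = 16^{2} = 256$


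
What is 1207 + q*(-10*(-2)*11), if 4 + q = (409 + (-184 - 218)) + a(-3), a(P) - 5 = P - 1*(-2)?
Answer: 2747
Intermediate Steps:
a(P) = 7 + P (a(P) = 5 + (P - 1*(-2)) = 5 + (P + 2) = 5 + (2 + P) = 7 + P)
q = 7 (q = -4 + ((409 + (-184 - 218)) + (7 - 3)) = -4 + ((409 - 402) + 4) = -4 + (7 + 4) = -4 + 11 = 7)
1207 + q*(-10*(-2)*11) = 1207 + 7*(-10*(-2)*11) = 1207 + 7*(20*11) = 1207 + 7*220 = 1207 + 1540 = 2747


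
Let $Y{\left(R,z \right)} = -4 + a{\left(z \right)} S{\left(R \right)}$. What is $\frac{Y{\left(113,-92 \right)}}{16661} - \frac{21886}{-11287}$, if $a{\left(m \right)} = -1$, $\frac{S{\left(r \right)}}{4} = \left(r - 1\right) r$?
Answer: $- \frac{206795590}{188052707} \approx -1.0997$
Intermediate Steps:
$S{\left(r \right)} = 4 r \left(-1 + r\right)$ ($S{\left(r \right)} = 4 \left(r - 1\right) r = 4 \left(-1 + r\right) r = 4 r \left(-1 + r\right)$)
$Y{\left(R,z \right)} = -4 - 4 R \left(-1 + R\right)$
$\frac{Y{\left(113,-92 \right)}}{16661} - \frac{21886}{-11287} = \frac{-4 - 4 \cdot 113^{2} + 4 \cdot 113}{16661} - \frac{21886}{-11287} = \left(-4 - 51076 + 452\right) \frac{1}{16661} - - \frac{21886}{11287} = \left(-4 - 51076 + 452\right) \frac{1}{16661} + \frac{21886}{11287} = \left(-50628\right) \frac{1}{16661} + \frac{21886}{11287} = - \frac{50628}{16661} + \frac{21886}{11287} = - \frac{206795590}{188052707}$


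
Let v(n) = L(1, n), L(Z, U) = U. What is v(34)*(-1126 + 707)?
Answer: -14246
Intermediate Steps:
v(n) = n
v(34)*(-1126 + 707) = 34*(-1126 + 707) = 34*(-419) = -14246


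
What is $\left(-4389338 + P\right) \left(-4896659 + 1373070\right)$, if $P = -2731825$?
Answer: $25092051614007$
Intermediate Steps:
$\left(-4389338 + P\right) \left(-4896659 + 1373070\right) = \left(-4389338 - 2731825\right) \left(-4896659 + 1373070\right) = \left(-7121163\right) \left(-3523589\right) = 25092051614007$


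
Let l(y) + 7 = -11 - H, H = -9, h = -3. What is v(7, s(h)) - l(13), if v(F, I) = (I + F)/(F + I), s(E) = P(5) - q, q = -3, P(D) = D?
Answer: 10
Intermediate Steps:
l(y) = -9 (l(y) = -7 + (-11 - 1*(-9)) = -7 + (-11 + 9) = -7 - 2 = -9)
s(E) = 8 (s(E) = 5 - 1*(-3) = 5 + 3 = 8)
v(F, I) = 1 (v(F, I) = (F + I)/(F + I) = 1)
v(7, s(h)) - l(13) = 1 - 1*(-9) = 1 + 9 = 10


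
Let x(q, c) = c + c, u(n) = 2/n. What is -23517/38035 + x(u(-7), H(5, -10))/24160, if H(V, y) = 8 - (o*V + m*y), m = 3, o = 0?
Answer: -28264003/45946280 ≈ -0.61515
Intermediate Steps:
H(V, y) = 8 - 3*y (H(V, y) = 8 - (0*V + 3*y) = 8 - (0 + 3*y) = 8 - 3*y)
x(q, c) = 2*c
-23517/38035 + x(u(-7), H(5, -10))/24160 = -23517/38035 + (2*(8 - 3*(-10)))/24160 = -23517*1/38035 + (2*(8 + 30))*(1/24160) = -23517/38035 + (2*38)*(1/24160) = -23517/38035 + 76*(1/24160) = -23517/38035 + 19/6040 = -28264003/45946280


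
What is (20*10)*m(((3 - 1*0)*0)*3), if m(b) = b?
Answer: 0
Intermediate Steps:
(20*10)*m(((3 - 1*0)*0)*3) = (20*10)*(((3 - 1*0)*0)*3) = 200*(((3 + 0)*0)*3) = 200*((3*0)*3) = 200*(0*3) = 200*0 = 0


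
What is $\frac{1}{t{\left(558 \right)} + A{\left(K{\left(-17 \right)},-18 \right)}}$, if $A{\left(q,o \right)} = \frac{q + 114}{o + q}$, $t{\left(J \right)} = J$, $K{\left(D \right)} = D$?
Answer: $\frac{35}{19433} \approx 0.0018011$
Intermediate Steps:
$A{\left(q,o \right)} = \frac{114 + q}{o + q}$
$\frac{1}{t{\left(558 \right)} + A{\left(K{\left(-17 \right)},-18 \right)}} = \frac{1}{558 + \frac{114 - 17}{-18 - 17}} = \frac{1}{558 + \frac{1}{-35} \cdot 97} = \frac{1}{558 - \frac{97}{35}} = \frac{1}{\frac{19433}{35}} = \frac{35}{19433}$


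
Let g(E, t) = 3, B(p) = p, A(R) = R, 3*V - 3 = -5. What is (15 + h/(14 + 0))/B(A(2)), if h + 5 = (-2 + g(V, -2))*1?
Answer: 103/14 ≈ 7.3571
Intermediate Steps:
V = -⅔ (V = 1 + (⅓)*(-5) = 1 - 5/3 = -⅔ ≈ -0.66667)
h = -4 (h = -5 + (-2 + 3)*1 = -5 + 1*1 = -5 + 1 = -4)
(15 + h/(14 + 0))/B(A(2)) = (15 - 4/(14 + 0))/2 = (15 - 4/14)*(½) = (15 + (1/14)*(-4))*(½) = (15 - 2/7)*(½) = (103/7)*(½) = 103/14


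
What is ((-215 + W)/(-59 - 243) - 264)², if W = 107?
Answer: 1584836100/22801 ≈ 69507.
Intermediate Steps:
((-215 + W)/(-59 - 243) - 264)² = ((-215 + 107)/(-59 - 243) - 264)² = (-108/(-302) - 264)² = (-108*(-1/302) - 264)² = (54/151 - 264)² = (-39810/151)² = 1584836100/22801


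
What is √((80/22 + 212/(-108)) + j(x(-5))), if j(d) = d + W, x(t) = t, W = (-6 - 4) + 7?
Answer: I*√62007/99 ≈ 2.5153*I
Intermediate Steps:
W = -3 (W = -10 + 7 = -3)
j(d) = -3 + d (j(d) = d - 3 = -3 + d)
√((80/22 + 212/(-108)) + j(x(-5))) = √((80/22 + 212/(-108)) + (-3 - 5)) = √((80*(1/22) + 212*(-1/108)) - 8) = √((40/11 - 53/27) - 8) = √(497/297 - 8) = √(-1879/297) = I*√62007/99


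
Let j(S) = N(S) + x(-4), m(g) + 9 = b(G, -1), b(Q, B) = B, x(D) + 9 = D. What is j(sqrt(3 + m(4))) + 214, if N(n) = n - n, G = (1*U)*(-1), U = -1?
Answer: 201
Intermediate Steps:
x(D) = -9 + D
G = 1 (G = (1*(-1))*(-1) = -1*(-1) = 1)
N(n) = 0
m(g) = -10 (m(g) = -9 - 1 = -10)
j(S) = -13 (j(S) = 0 + (-9 - 4) = 0 - 13 = -13)
j(sqrt(3 + m(4))) + 214 = -13 + 214 = 201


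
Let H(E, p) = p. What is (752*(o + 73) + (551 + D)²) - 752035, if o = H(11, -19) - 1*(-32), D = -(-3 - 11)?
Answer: -368138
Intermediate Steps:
D = 14 (D = -1*(-14) = 14)
o = 13 (o = -19 - 1*(-32) = -19 + 32 = 13)
(752*(o + 73) + (551 + D)²) - 752035 = (752*(13 + 73) + (551 + 14)²) - 752035 = (752*86 + 565²) - 752035 = (64672 + 319225) - 752035 = 383897 - 752035 = -368138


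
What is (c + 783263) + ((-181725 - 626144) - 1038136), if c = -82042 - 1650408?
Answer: -2795192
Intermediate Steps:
c = -1732450
(c + 783263) + ((-181725 - 626144) - 1038136) = (-1732450 + 783263) + ((-181725 - 626144) - 1038136) = -949187 + (-807869 - 1038136) = -949187 - 1846005 = -2795192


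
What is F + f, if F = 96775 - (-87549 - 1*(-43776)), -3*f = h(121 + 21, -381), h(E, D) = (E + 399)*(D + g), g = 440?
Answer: 389725/3 ≈ 1.2991e+5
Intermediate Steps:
h(E, D) = (399 + E)*(440 + D) (h(E, D) = (E + 399)*(D + 440) = (399 + E)*(440 + D))
f = -31919/3 (f = -(175560 + 399*(-381) + 440*(121 + 21) - 381*(121 + 21))/3 = -(175560 - 152019 + 440*142 - 381*142)/3 = -(175560 - 152019 + 62480 - 54102)/3 = -⅓*31919 = -31919/3 ≈ -10640.)
F = 140548 (F = 96775 - (-87549 + 43776) = 96775 - 1*(-43773) = 96775 + 43773 = 140548)
F + f = 140548 - 31919/3 = 389725/3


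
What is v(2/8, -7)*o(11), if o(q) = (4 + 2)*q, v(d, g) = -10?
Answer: -660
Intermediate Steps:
o(q) = 6*q
v(2/8, -7)*o(11) = -60*11 = -10*66 = -660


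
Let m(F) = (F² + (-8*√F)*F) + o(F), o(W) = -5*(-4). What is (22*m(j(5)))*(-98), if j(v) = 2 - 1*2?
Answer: -43120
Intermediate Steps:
j(v) = 0 (j(v) = 2 - 2 = 0)
o(W) = 20
m(F) = 20 + F² - 8*F^(3/2) (m(F) = (F² + (-8*√F)*F) + 20 = (F² - 8*F^(3/2)) + 20 = 20 + F² - 8*F^(3/2))
(22*m(j(5)))*(-98) = (22*(20 + 0² - 8*0^(3/2)))*(-98) = (22*(20 + 0 - 8*0))*(-98) = (22*(20 + 0 + 0))*(-98) = (22*20)*(-98) = 440*(-98) = -43120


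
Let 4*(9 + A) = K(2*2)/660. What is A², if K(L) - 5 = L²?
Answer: 62615569/774400 ≈ 80.857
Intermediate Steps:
K(L) = 5 + L²
A = -7913/880 (A = -9 + ((5 + (2*2)²)/660)/4 = -9 + ((5 + 4²)*(1/660))/4 = -9 + ((5 + 16)*(1/660))/4 = -9 + (21*(1/660))/4 = -9 + (¼)*(7/220) = -9 + 7/880 = -7913/880 ≈ -8.9921)
A² = (-7913/880)² = 62615569/774400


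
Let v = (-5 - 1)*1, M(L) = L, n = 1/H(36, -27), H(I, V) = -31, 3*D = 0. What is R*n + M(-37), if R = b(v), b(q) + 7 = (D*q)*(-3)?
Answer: -1140/31 ≈ -36.774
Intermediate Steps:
D = 0 (D = (⅓)*0 = 0)
n = -1/31 (n = 1/(-31) = -1/31 ≈ -0.032258)
v = -6 (v = -6*1 = -6)
b(q) = -7 (b(q) = -7 + (0*q)*(-3) = -7 + 0*(-3) = -7 + 0 = -7)
R = -7
R*n + M(-37) = -7*(-1/31) - 37 = 7/31 - 37 = -1140/31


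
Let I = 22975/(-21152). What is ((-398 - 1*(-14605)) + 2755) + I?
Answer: 358757249/21152 ≈ 16961.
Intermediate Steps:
I = -22975/21152 (I = 22975*(-1/21152) = -22975/21152 ≈ -1.0862)
((-398 - 1*(-14605)) + 2755) + I = ((-398 - 1*(-14605)) + 2755) - 22975/21152 = ((-398 + 14605) + 2755) - 22975/21152 = (14207 + 2755) - 22975/21152 = 16962 - 22975/21152 = 358757249/21152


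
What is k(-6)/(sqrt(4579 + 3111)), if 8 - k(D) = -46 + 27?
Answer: 27*sqrt(7690)/7690 ≈ 0.30789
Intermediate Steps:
k(D) = 27 (k(D) = 8 - (-46 + 27) = 8 - 1*(-19) = 8 + 19 = 27)
k(-6)/(sqrt(4579 + 3111)) = 27/(sqrt(4579 + 3111)) = 27/(sqrt(7690)) = 27*(sqrt(7690)/7690) = 27*sqrt(7690)/7690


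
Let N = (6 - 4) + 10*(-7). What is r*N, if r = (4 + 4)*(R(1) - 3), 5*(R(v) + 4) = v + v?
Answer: 17952/5 ≈ 3590.4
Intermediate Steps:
R(v) = -4 + 2*v/5 (R(v) = -4 + (v + v)/5 = -4 + (2*v)/5 = -4 + 2*v/5)
N = -68 (N = 2 - 70 = -68)
r = -264/5 (r = (4 + 4)*((-4 + (2/5)*1) - 3) = 8*((-4 + 2/5) - 3) = 8*(-18/5 - 3) = 8*(-33/5) = -264/5 ≈ -52.800)
r*N = -264/5*(-68) = 17952/5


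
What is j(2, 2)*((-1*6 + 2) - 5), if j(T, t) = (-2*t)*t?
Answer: 72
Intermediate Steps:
j(T, t) = -2*t²
j(2, 2)*((-1*6 + 2) - 5) = (-2*2²)*((-1*6 + 2) - 5) = (-2*4)*((-6 + 2) - 5) = -8*(-4 - 5) = -8*(-9) = 72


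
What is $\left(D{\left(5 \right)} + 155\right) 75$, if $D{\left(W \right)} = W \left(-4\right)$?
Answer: $10125$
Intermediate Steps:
$D{\left(W \right)} = - 4 W$
$\left(D{\left(5 \right)} + 155\right) 75 = \left(\left(-4\right) 5 + 155\right) 75 = \left(-20 + 155\right) 75 = 135 \cdot 75 = 10125$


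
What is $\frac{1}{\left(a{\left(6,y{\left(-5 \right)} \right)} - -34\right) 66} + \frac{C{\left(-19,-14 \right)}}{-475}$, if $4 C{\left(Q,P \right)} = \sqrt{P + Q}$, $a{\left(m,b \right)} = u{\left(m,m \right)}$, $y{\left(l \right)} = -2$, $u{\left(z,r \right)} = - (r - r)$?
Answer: $\frac{1}{2244} - \frac{i \sqrt{33}}{1900} \approx 0.00044563 - 0.0030235 i$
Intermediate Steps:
$u{\left(z,r \right)} = 0$ ($u{\left(z,r \right)} = \left(-1\right) 0 = 0$)
$a{\left(m,b \right)} = 0$
$C{\left(Q,P \right)} = \frac{\sqrt{P + Q}}{4}$
$\frac{1}{\left(a{\left(6,y{\left(-5 \right)} \right)} - -34\right) 66} + \frac{C{\left(-19,-14 \right)}}{-475} = \frac{1}{\left(0 - -34\right) 66} + \frac{\frac{1}{4} \sqrt{-14 - 19}}{-475} = \frac{1}{0 + \left(-196 + 230\right)} \frac{1}{66} + \frac{\sqrt{-33}}{4} \left(- \frac{1}{475}\right) = \frac{1}{0 + 34} \cdot \frac{1}{66} + \frac{i \sqrt{33}}{4} \left(- \frac{1}{475}\right) = \frac{1}{34} \cdot \frac{1}{66} + \frac{i \sqrt{33}}{4} \left(- \frac{1}{475}\right) = \frac{1}{34} \cdot \frac{1}{66} - \frac{i \sqrt{33}}{1900} = \frac{1}{2244} - \frac{i \sqrt{33}}{1900}$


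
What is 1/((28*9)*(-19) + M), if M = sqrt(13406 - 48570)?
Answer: -1197/5740027 - I*sqrt(8791)/11480054 ≈ -0.00020854 - 8.1672e-6*I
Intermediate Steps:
M = 2*I*sqrt(8791) (M = sqrt(-35164) = 2*I*sqrt(8791) ≈ 187.52*I)
1/((28*9)*(-19) + M) = 1/((28*9)*(-19) + 2*I*sqrt(8791)) = 1/(252*(-19) + 2*I*sqrt(8791)) = 1/(-4788 + 2*I*sqrt(8791))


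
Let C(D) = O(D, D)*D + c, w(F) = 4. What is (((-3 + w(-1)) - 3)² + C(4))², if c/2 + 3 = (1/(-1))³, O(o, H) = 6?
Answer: 400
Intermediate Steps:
c = -8 (c = -6 + 2*(1/(-1))³ = -6 + 2*(-1)³ = -6 + 2*(-1) = -6 - 2 = -8)
C(D) = -8 + 6*D (C(D) = 6*D - 8 = -8 + 6*D)
(((-3 + w(-1)) - 3)² + C(4))² = (((-3 + 4) - 3)² + (-8 + 6*4))² = ((1 - 3)² + (-8 + 24))² = ((-2)² + 16)² = (4 + 16)² = 20² = 400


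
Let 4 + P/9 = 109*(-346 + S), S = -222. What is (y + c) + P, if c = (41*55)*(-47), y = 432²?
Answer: -476605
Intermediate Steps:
P = -557244 (P = -36 + 9*(109*(-346 - 222)) = -36 + 9*(109*(-568)) = -36 + 9*(-61912) = -36 - 557208 = -557244)
y = 186624
c = -105985 (c = 2255*(-47) = -105985)
(y + c) + P = (186624 - 105985) - 557244 = 80639 - 557244 = -476605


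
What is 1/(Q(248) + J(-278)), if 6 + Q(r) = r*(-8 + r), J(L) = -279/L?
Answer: 278/16545171 ≈ 1.6802e-5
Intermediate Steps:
Q(r) = -6 + r*(-8 + r)
1/(Q(248) + J(-278)) = 1/((-6 + 248² - 8*248) - 279/(-278)) = 1/((-6 + 61504 - 1984) - 279*(-1/278)) = 1/(59514 + 279/278) = 1/(16545171/278) = 278/16545171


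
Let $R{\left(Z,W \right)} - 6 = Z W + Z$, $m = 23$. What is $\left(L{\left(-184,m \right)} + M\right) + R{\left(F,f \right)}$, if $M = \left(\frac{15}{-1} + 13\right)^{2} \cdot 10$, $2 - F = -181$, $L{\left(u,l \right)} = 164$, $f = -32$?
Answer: $-5463$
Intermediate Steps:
$F = 183$ ($F = 2 - -181 = 2 + 181 = 183$)
$M = 40$ ($M = \left(15 \left(-1\right) + 13\right)^{2} \cdot 10 = \left(-15 + 13\right)^{2} \cdot 10 = \left(-2\right)^{2} \cdot 10 = 4 \cdot 10 = 40$)
$R{\left(Z,W \right)} = 6 + Z + W Z$ ($R{\left(Z,W \right)} = 6 + \left(Z W + Z\right) = 6 + \left(W Z + Z\right) = 6 + \left(Z + W Z\right) = 6 + Z + W Z$)
$\left(L{\left(-184,m \right)} + M\right) + R{\left(F,f \right)} = \left(164 + 40\right) + \left(6 + 183 - 5856\right) = 204 + \left(6 + 183 - 5856\right) = 204 - 5667 = -5463$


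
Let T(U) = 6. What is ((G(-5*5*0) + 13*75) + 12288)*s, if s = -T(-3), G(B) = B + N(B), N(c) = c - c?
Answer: -79578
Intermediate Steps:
N(c) = 0
G(B) = B (G(B) = B + 0 = B)
s = -6 (s = -1*6 = -6)
((G(-5*5*0) + 13*75) + 12288)*s = ((-5*5*0 + 13*75) + 12288)*(-6) = ((-25*0 + 975) + 12288)*(-6) = ((0 + 975) + 12288)*(-6) = (975 + 12288)*(-6) = 13263*(-6) = -79578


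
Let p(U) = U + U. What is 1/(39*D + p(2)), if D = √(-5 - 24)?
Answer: 4/44125 - 39*I*√29/44125 ≈ 9.0652e-5 - 0.0047597*I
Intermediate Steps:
D = I*√29 (D = √(-29) = I*√29 ≈ 5.3852*I)
p(U) = 2*U
1/(39*D + p(2)) = 1/(39*(I*√29) + 2*2) = 1/(39*I*√29 + 4) = 1/(4 + 39*I*√29)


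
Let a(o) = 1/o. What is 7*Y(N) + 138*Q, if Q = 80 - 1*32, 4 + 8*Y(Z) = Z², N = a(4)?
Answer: 847431/128 ≈ 6620.6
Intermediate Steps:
N = ¼ (N = 1/4 = ¼ ≈ 0.25000)
Y(Z) = -½ + Z²/8
Q = 48 (Q = 80 - 32 = 48)
7*Y(N) + 138*Q = 7*(-½ + (¼)²/8) + 138*48 = 7*(-½ + (⅛)*(1/16)) + 6624 = 7*(-½ + 1/128) + 6624 = 7*(-63/128) + 6624 = -441/128 + 6624 = 847431/128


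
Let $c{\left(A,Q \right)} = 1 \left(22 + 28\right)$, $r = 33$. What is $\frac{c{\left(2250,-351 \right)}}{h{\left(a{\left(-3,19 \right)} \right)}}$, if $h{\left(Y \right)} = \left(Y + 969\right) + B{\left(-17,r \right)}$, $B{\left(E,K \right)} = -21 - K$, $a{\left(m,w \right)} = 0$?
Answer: $\frac{10}{183} \approx 0.054645$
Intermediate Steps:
$c{\left(A,Q \right)} = 50$ ($c{\left(A,Q \right)} = 1 \cdot 50 = 50$)
$h{\left(Y \right)} = 915 + Y$ ($h{\left(Y \right)} = \left(Y + 969\right) - 54 = \left(969 + Y\right) - 54 = 915 + Y$)
$\frac{c{\left(2250,-351 \right)}}{h{\left(a{\left(-3,19 \right)} \right)}} = \frac{50}{915 + 0} = \frac{50}{915} = 50 \cdot \frac{1}{915} = \frac{10}{183}$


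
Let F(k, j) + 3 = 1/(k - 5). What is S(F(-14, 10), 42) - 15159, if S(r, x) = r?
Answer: -288079/19 ≈ -15162.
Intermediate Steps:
F(k, j) = -3 + 1/(-5 + k) (F(k, j) = -3 + 1/(k - 5) = -3 + 1/(-5 + k))
S(F(-14, 10), 42) - 15159 = (16 - 3*(-14))/(-5 - 14) - 15159 = (16 + 42)/(-19) - 15159 = -1/19*58 - 15159 = -58/19 - 15159 = -288079/19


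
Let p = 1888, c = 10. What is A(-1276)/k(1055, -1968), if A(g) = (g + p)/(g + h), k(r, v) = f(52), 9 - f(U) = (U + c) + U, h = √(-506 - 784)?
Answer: 130152/28515655 + 102*I*√1290/28515655 ≈ 0.0045642 + 0.00012847*I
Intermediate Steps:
h = I*√1290 (h = √(-1290) = I*√1290 ≈ 35.917*I)
f(U) = -1 - 2*U (f(U) = 9 - ((U + 10) + U) = 9 - ((10 + U) + U) = 9 - (10 + 2*U) = 9 + (-10 - 2*U) = -1 - 2*U)
k(r, v) = -105 (k(r, v) = -1 - 2*52 = -1 - 104 = -105)
A(g) = (1888 + g)/(g + I*√1290) (A(g) = (g + 1888)/(g + I*√1290) = (1888 + g)/(g + I*√1290))
A(-1276)/k(1055, -1968) = ((1888 - 1276)/(-1276 + I*√1290))/(-105) = (612/(-1276 + I*√1290))*(-1/105) = -204/(35*(-1276 + I*√1290))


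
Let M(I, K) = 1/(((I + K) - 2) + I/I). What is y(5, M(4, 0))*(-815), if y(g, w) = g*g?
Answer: -20375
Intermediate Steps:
M(I, K) = 1/(-1 + I + K) (M(I, K) = 1/((-2 + I + K) + 1) = 1/(-1 + I + K))
y(g, w) = g²
y(5, M(4, 0))*(-815) = 5²*(-815) = 25*(-815) = -20375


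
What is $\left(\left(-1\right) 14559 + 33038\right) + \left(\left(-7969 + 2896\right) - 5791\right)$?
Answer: $7615$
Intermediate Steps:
$\left(\left(-1\right) 14559 + 33038\right) + \left(\left(-7969 + 2896\right) - 5791\right) = \left(-14559 + 33038\right) - 10864 = 18479 - 10864 = 7615$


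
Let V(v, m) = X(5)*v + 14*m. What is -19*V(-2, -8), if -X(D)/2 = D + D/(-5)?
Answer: 1824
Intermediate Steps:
X(D) = -8*D/5 (X(D) = -2*(D + D/(-5)) = -2*(D + D*(-⅕)) = -2*(D - D/5) = -8*D/5)
V(v, m) = -8*v + 14*m (V(v, m) = (-8/5*5)*v + 14*m = -8*v + 14*m)
-19*V(-2, -8) = -19*(-8*(-2) + 14*(-8)) = -19*(16 - 112) = -19*(-96) = 1824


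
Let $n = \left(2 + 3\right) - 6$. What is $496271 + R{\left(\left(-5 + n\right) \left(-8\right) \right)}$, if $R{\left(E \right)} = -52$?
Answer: $496219$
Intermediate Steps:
$n = -1$ ($n = 5 - 6 = -1$)
$496271 + R{\left(\left(-5 + n\right) \left(-8\right) \right)} = 496271 - 52 = 496219$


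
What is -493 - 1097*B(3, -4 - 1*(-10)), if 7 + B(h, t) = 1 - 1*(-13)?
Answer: -8172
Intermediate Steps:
B(h, t) = 7 (B(h, t) = -7 + (1 - 1*(-13)) = -7 + (1 + 13) = -7 + 14 = 7)
-493 - 1097*B(3, -4 - 1*(-10)) = -493 - 1097*7 = -493 - 7679 = -8172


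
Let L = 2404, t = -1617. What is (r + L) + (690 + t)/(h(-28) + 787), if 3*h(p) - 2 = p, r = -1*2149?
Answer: 592644/2335 ≈ 253.81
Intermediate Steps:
r = -2149
h(p) = 2/3 + p/3
(r + L) + (690 + t)/(h(-28) + 787) = (-2149 + 2404) + (690 - 1617)/((2/3 + (1/3)*(-28)) + 787) = 255 - 927/((2/3 - 28/3) + 787) = 255 - 927/(-26/3 + 787) = 255 - 927/2335/3 = 255 - 927*3/2335 = 255 - 2781/2335 = 592644/2335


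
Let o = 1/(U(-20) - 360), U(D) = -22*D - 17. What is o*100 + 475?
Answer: 30025/63 ≈ 476.59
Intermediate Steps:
U(D) = -17 - 22*D
o = 1/63 (o = 1/((-17 - 22*(-20)) - 360) = 1/((-17 + 440) - 360) = 1/(423 - 360) = 1/63 ≈ 0.015873)
o*100 + 475 = (1/63)*100 + 475 = 100/63 + 475 = 30025/63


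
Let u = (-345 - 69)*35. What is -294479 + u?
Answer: -308969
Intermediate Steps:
u = -14490 (u = -414*35 = -14490)
-294479 + u = -294479 - 14490 = -308969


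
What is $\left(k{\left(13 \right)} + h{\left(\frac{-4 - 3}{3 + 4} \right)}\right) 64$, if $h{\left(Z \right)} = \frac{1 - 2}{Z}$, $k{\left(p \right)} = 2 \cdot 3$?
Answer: $448$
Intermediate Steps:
$k{\left(p \right)} = 6$
$h{\left(Z \right)} = - \frac{1}{Z}$
$\left(k{\left(13 \right)} + h{\left(\frac{-4 - 3}{3 + 4} \right)}\right) 64 = \left(6 - \frac{1}{\left(-4 - 3\right) \frac{1}{3 + 4}}\right) 64 = \left(6 - \frac{1}{\left(-7\right) \frac{1}{7}}\right) 64 = \left(6 - \frac{1}{-1}\right) 64 = \left(6 - -1\right) 64 = \left(6 + 1\right) 64 = 7 \cdot 64 = 448$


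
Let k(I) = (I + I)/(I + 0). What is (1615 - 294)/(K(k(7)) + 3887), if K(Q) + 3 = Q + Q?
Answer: 1321/3888 ≈ 0.33976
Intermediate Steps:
k(I) = 2 (k(I) = (2*I)/I = 2)
K(Q) = -3 + 2*Q (K(Q) = -3 + (Q + Q) = -3 + 2*Q)
(1615 - 294)/(K(k(7)) + 3887) = (1615 - 294)/((-3 + 2*2) + 3887) = 1321/((-3 + 4) + 3887) = 1321/(1 + 3887) = 1321/3888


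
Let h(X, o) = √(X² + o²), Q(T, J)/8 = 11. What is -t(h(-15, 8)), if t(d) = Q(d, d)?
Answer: -88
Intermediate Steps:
Q(T, J) = 88 (Q(T, J) = 8*11 = 88)
t(d) = 88
-t(h(-15, 8)) = -1*88 = -88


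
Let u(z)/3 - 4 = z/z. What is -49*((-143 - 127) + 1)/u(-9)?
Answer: 13181/15 ≈ 878.73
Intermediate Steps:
u(z) = 15 (u(z) = 12 + 3*(z/z) = 12 + 3*1 = 12 + 3 = 15)
-49*((-143 - 127) + 1)/u(-9) = -49*((-143 - 127) + 1)/15 = -49*(-270 + 1)/15 = -(-13181)/15 = -49*(-269/15) = 13181/15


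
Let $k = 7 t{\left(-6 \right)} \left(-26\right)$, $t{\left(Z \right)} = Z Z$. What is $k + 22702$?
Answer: $16150$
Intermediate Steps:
$t{\left(Z \right)} = Z^{2}$
$k = -6552$ ($k = 7 \left(-6\right)^{2} \left(-26\right) = 7 \cdot 36 \left(-26\right) = 252 \left(-26\right) = -6552$)
$k + 22702 = -6552 + 22702 = 16150$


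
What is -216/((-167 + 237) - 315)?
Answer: 216/245 ≈ 0.88163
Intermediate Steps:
-216/((-167 + 237) - 315) = -216/(70 - 315) = -216/(-245) = -216*(-1/245) = 216/245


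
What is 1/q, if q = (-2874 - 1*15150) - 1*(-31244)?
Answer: 1/13220 ≈ 7.5643e-5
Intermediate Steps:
q = 13220 (q = (-2874 - 15150) + 31244 = -18024 + 31244 = 13220)
1/q = 1/13220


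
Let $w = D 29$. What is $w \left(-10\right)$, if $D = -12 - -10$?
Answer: $580$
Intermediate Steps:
$D = -2$ ($D = -12 + 10 = -2$)
$w = -58$ ($w = \left(-2\right) 29 = -58$)
$w \left(-10\right) = \left(-58\right) \left(-10\right) = 580$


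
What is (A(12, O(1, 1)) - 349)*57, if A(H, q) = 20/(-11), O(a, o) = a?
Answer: -219963/11 ≈ -19997.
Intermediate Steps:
A(H, q) = -20/11 (A(H, q) = 20*(-1/11) = -20/11)
(A(12, O(1, 1)) - 349)*57 = (-20/11 - 349)*57 = -3859/11*57 = -219963/11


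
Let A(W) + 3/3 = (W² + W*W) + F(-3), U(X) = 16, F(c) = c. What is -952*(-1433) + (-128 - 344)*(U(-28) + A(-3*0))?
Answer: 1358552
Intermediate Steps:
A(W) = -4 + 2*W² (A(W) = -1 + ((W² + W*W) - 3) = -1 + ((W² + W²) - 3) = -1 + (2*W² - 3) = -1 + (-3 + 2*W²) = -4 + 2*W²)
-952*(-1433) + (-128 - 344)*(U(-28) + A(-3*0)) = -952*(-1433) + (-128 - 344)*(16 + (-4 + 2*(-3*0)²)) = 1364216 - 472*(16 + (-4 + 2*0²)) = 1364216 - 472*(16 + (-4 + 2*0)) = 1364216 - 472*(16 + (-4 + 0)) = 1364216 - 472*(16 - 4) = 1364216 - 472*12 = 1364216 - 5664 = 1358552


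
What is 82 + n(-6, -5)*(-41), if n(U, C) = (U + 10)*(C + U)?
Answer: 1886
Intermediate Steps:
n(U, C) = (10 + U)*(C + U)
82 + n(-6, -5)*(-41) = 82 + ((-6)**2 + 10*(-5) + 10*(-6) - 5*(-6))*(-41) = 82 + (36 - 50 - 60 + 30)*(-41) = 82 - 44*(-41) = 82 + 1804 = 1886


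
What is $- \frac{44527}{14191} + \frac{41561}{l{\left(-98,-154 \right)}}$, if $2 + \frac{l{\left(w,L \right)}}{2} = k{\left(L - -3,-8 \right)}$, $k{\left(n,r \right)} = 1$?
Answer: $- \frac{589881205}{28382} \approx -20784.0$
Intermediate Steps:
$l{\left(w,L \right)} = -2$ ($l{\left(w,L \right)} = -4 + 2 \cdot 1 = -4 + 2 = -2$)
$- \frac{44527}{14191} + \frac{41561}{l{\left(-98,-154 \right)}} = - \frac{44527}{14191} + \frac{41561}{-2} = \left(-44527\right) \frac{1}{14191} + 41561 \left(- \frac{1}{2}\right) = - \frac{44527}{14191} - \frac{41561}{2} = - \frac{589881205}{28382}$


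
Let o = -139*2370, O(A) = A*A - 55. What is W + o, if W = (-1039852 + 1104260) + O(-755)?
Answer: 304948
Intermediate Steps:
O(A) = -55 + A**2 (O(A) = A**2 - 55 = -55 + A**2)
o = -329430
W = 634378 (W = (-1039852 + 1104260) + (-55 + (-755)**2) = 64408 + (-55 + 570025) = 64408 + 569970 = 634378)
W + o = 634378 - 329430 = 304948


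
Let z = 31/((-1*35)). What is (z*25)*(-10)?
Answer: 1550/7 ≈ 221.43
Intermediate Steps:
z = -31/35 (z = 31/(-35) = 31*(-1/35) = -31/35 ≈ -0.88571)
(z*25)*(-10) = -31/35*25*(-10) = -155/7*(-10) = 1550/7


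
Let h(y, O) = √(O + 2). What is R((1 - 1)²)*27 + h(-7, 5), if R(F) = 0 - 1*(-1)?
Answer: 27 + √7 ≈ 29.646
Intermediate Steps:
h(y, O) = √(2 + O)
R(F) = 1 (R(F) = 0 + 1 = 1)
R((1 - 1)²)*27 + h(-7, 5) = 1*27 + √(2 + 5) = 27 + √7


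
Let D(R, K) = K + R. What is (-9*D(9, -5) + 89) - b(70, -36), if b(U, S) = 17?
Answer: 36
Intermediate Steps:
(-9*D(9, -5) + 89) - b(70, -36) = (-9*(-5 + 9) + 89) - 1*17 = (-9*4 + 89) - 17 = (-36 + 89) - 17 = 53 - 17 = 36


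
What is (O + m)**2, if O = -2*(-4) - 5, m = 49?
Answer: 2704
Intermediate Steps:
O = 3 (O = 8 - 5 = 3)
(O + m)**2 = (3 + 49)**2 = 52**2 = 2704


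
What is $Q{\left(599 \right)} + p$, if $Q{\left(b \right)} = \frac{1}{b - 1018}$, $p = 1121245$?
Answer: $\frac{469801654}{419} \approx 1.1212 \cdot 10^{6}$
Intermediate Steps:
$Q{\left(b \right)} = \frac{1}{-1018 + b}$
$Q{\left(599 \right)} + p = \frac{1}{-1018 + 599} + 1121245 = \frac{1}{-419} + 1121245 = - \frac{1}{419} + 1121245 = \frac{469801654}{419}$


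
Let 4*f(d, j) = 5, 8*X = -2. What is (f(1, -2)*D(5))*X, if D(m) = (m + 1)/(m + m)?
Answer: -3/16 ≈ -0.18750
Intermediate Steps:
X = -¼ (X = (⅛)*(-2) = -¼ ≈ -0.25000)
D(m) = (1 + m)/(2*m) (D(m) = (1 + m)/((2*m)) = (1 + m)*(1/(2*m)) = (1 + m)/(2*m))
f(d, j) = 5/4 (f(d, j) = (¼)*5 = 5/4)
(f(1, -2)*D(5))*X = (5*((½)*(1 + 5)/5)/4)*(-¼) = (5*((½)*(⅕)*6)/4)*(-¼) = ((5/4)*(⅗))*(-¼) = (¾)*(-¼) = -3/16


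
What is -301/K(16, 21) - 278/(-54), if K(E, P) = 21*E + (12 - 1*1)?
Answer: 40106/9369 ≈ 4.2807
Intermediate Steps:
K(E, P) = 11 + 21*E (K(E, P) = 21*E + (12 - 1) = 21*E + 11 = 11 + 21*E)
-301/K(16, 21) - 278/(-54) = -301/(11 + 21*16) - 278/(-54) = -301/(11 + 336) - 278*(-1/54) = -301/347 + 139/27 = 40106/9369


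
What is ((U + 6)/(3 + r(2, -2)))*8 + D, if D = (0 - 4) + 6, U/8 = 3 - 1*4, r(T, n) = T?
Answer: -6/5 ≈ -1.2000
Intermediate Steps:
U = -8 (U = 8*(3 - 1*4) = 8*(3 - 4) = 8*(-1) = -8)
D = 2 (D = -4 + 6 = 2)
((U + 6)/(3 + r(2, -2)))*8 + D = ((-8 + 6)/(3 + 2))*8 + 2 = -2/5*8 + 2 = -16/5 + 2 = -6/5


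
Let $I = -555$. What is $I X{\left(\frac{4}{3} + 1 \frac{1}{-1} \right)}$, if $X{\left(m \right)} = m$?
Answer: $-185$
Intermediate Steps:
$I X{\left(\frac{4}{3} + 1 \frac{1}{-1} \right)} = - 555 \left(\frac{4}{3} + 1 \frac{1}{-1}\right) = - 555 \left(4 \cdot \frac{1}{3} + 1 \left(-1\right)\right) = - 555 \left(\frac{4}{3} - 1\right) = \left(-555\right) \frac{1}{3} = -185$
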